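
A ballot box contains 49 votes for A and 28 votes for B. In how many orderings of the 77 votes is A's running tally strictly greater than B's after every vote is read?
Strict-lead orderings = 213500511897826704900

Total orderings of the 77 votes with 49 for A: C(77, 49) = 782835210292031251300. By the Bertrand ballot formula (Cycle Lemma / reflection principle), the number of orderings in which A is strictly ahead of B throughout is (p − q)/(p + q) · C(p + q, p) = (49 − 28)/(49 + 28) · 782835210292031251300 = 213500511897826704900.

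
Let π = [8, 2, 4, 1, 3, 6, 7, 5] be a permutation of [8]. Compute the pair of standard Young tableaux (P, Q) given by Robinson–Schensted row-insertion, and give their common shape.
P = [1, 3, 5, 7] / [2, 4, 6] / [8];  Q = [1, 3, 6, 7] / [2, 5, 8] / [4];  common shape = (4, 3, 1)

Row-insert the values π_1, π_2, … into P one at a time, bumping the leftmost entry strictly greater than the inserted value down to the next row. The recording tableau Q records, in position (i, j), the step at which that cell was added to P.
  Insert 8 (step 1): P = [8];  Q = [1]
  Insert 2 (step 2): P = [2] / [8];  Q = [1] / [2]
  Insert 4 (step 3): P = [2, 4] / [8];  Q = [1, 3] / [2]
  Insert 1 (step 4): P = [1, 4] / [2] / [8];  Q = [1, 3] / [2] / [4]
  Insert 3 (step 5): P = [1, 3] / [2, 4] / [8];  Q = [1, 3] / [2, 5] / [4]
  Insert 6 (step 6): P = [1, 3, 6] / [2, 4] / [8];  Q = [1, 3, 6] / [2, 5] / [4]
  Insert 7 (step 7): P = [1, 3, 6, 7] / [2, 4] / [8];  Q = [1, 3, 6, 7] / [2, 5] / [4]
  Insert 5 (step 8): P = [1, 3, 5, 7] / [2, 4, 6] / [8];  Q = [1, 3, 6, 7] / [2, 5, 8] / [4]
Final shape: (4, 3, 1).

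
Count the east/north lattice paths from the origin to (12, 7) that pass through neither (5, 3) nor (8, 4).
Number of paths = 22423

Inclusion–exclusion. Total paths: C(19, 12) = 50388. Through P₁: C(8, 5)·C(11, 7) = 18480. Through P₂: C(12, 8)·C(7, 4) = 17325. Since P₁ is strictly southwest of P₂, a monotone path through both must visit P₁ then P₂; paths through both = C(8, 5)·C(4, 3)·C(7, 4) = 7840. Avoid both = 50388 − 18480 − 17325 + 7840 = 22423.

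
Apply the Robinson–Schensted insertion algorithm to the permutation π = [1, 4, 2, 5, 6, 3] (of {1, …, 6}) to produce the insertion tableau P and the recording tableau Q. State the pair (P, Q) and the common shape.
P = [1, 2, 3, 6] / [4, 5];  Q = [1, 2, 4, 5] / [3, 6];  common shape = (4, 2)

Row-insert the values π_1, π_2, … into P one at a time, bumping the leftmost entry strictly greater than the inserted value down to the next row. The recording tableau Q records, in position (i, j), the step at which that cell was added to P.
  Insert 1 (step 1): P = [1];  Q = [1]
  Insert 4 (step 2): P = [1, 4];  Q = [1, 2]
  Insert 2 (step 3): P = [1, 2] / [4];  Q = [1, 2] / [3]
  Insert 5 (step 4): P = [1, 2, 5] / [4];  Q = [1, 2, 4] / [3]
  Insert 6 (step 5): P = [1, 2, 5, 6] / [4];  Q = [1, 2, 4, 5] / [3]
  Insert 3 (step 6): P = [1, 2, 3, 6] / [4, 5];  Q = [1, 2, 4, 5] / [3, 6]
Final shape: (4, 2).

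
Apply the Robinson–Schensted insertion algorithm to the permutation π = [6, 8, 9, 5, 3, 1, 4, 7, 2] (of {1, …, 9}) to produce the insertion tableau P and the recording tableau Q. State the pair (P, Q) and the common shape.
P = [1, 2, 7] / [3, 4, 9] / [5, 8] / [6];  Q = [1, 2, 3] / [4, 7, 8] / [5, 9] / [6];  common shape = (3, 3, 2, 1)

Row-insert the values π_1, π_2, … into P one at a time, bumping the leftmost entry strictly greater than the inserted value down to the next row. The recording tableau Q records, in position (i, j), the step at which that cell was added to P.
  Insert 6 (step 1): P = [6];  Q = [1]
  Insert 8 (step 2): P = [6, 8];  Q = [1, 2]
  Insert 9 (step 3): P = [6, 8, 9];  Q = [1, 2, 3]
  Insert 5 (step 4): P = [5, 8, 9] / [6];  Q = [1, 2, 3] / [4]
  Insert 3 (step 5): P = [3, 8, 9] / [5] / [6];  Q = [1, 2, 3] / [4] / [5]
  Insert 1 (step 6): P = [1, 8, 9] / [3] / [5] / [6];  Q = [1, 2, 3] / [4] / [5] / [6]
  Insert 4 (step 7): P = [1, 4, 9] / [3, 8] / [5] / [6];  Q = [1, 2, 3] / [4, 7] / [5] / [6]
  Insert 7 (step 8): P = [1, 4, 7] / [3, 8, 9] / [5] / [6];  Q = [1, 2, 3] / [4, 7, 8] / [5] / [6]
  Insert 2 (step 9): P = [1, 2, 7] / [3, 4, 9] / [5, 8] / [6];  Q = [1, 2, 3] / [4, 7, 8] / [5, 9] / [6]
Final shape: (3, 3, 2, 1).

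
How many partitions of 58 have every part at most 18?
p(58, parts ≤ 18) = 541971

Use the recurrence p(n, m) = p(n, m−1) + p(n−m, m): either the largest part is < m (count p(n, m−1)) or the largest part is exactly m (remove one copy of m, count p(n−m, m)). With p(0, ·) = 1 this gives p(58, parts ≤ 18) = 541971. (By conjugating Young diagrams, this also counts partitions of 58 into at most 18 parts.)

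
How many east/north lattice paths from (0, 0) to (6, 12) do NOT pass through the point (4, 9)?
Number of paths = 11414

Total paths from (0, 0) to (6, 12): C(18, 6) = 18564. Paths through (4, 9): (paths (0, 0) → (4, 9)) × (paths (4, 9) → (6, 12)) = C(13, 4) · C(5, 2) = 715 · 10 = 7150. Avoidance count = 18564 − 7150 = 11414.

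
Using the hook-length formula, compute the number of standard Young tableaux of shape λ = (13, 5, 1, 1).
# SYT of shape (13, 5, 1, 1) = 654075

Hook-length formula: f^λ = n! / Π hook(c), product over all cells c of the Young diagram. For λ = (13, 5, 1, 1), n = 20 boxes. Hook lengths by row (left-to-right, top-to-bottom): [16, 13, 12, 11, 10, 8, 7, 6, 5, 4, 3, 2, 1]; [7, 4, 3, 2, 1]; [2]; [1]. Product of hooks = 3719607091200. So f^λ = 20! / 3719607091200 = 2432902008176640000 / 3719607091200 = 654075.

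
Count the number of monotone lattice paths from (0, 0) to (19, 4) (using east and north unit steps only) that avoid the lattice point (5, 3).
Number of paths = 8015

Total paths from (0, 0) to (19, 4): C(23, 19) = 8855. Paths through (5, 3): (paths (0, 0) → (5, 3)) × (paths (5, 3) → (19, 4)) = C(8, 5) · C(15, 14) = 56 · 15 = 840. Avoidance count = 8855 − 840 = 8015.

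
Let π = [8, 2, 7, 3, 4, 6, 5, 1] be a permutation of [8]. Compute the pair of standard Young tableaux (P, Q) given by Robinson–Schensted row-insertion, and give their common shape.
P = [1, 3, 4, 5] / [2] / [6] / [7] / [8];  Q = [1, 3, 5, 6] / [2] / [4] / [7] / [8];  common shape = (4, 1, 1, 1, 1)

Row-insert the values π_1, π_2, … into P one at a time, bumping the leftmost entry strictly greater than the inserted value down to the next row. The recording tableau Q records, in position (i, j), the step at which that cell was added to P.
  Insert 8 (step 1): P = [8];  Q = [1]
  Insert 2 (step 2): P = [2] / [8];  Q = [1] / [2]
  Insert 7 (step 3): P = [2, 7] / [8];  Q = [1, 3] / [2]
  Insert 3 (step 4): P = [2, 3] / [7] / [8];  Q = [1, 3] / [2] / [4]
  Insert 4 (step 5): P = [2, 3, 4] / [7] / [8];  Q = [1, 3, 5] / [2] / [4]
  Insert 6 (step 6): P = [2, 3, 4, 6] / [7] / [8];  Q = [1, 3, 5, 6] / [2] / [4]
  Insert 5 (step 7): P = [2, 3, 4, 5] / [6] / [7] / [8];  Q = [1, 3, 5, 6] / [2] / [4] / [7]
  Insert 1 (step 8): P = [1, 3, 4, 5] / [2] / [6] / [7] / [8];  Q = [1, 3, 5, 6] / [2] / [4] / [7] / [8]
Final shape: (4, 1, 1, 1, 1).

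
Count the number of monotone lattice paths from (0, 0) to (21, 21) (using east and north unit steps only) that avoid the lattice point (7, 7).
Number of paths = 400577703240

Total paths from (0, 0) to (21, 21): C(42, 21) = 538257874440. Paths through (7, 7): (paths (0, 0) → (7, 7)) × (paths (7, 7) → (21, 21)) = C(14, 7) · C(28, 14) = 3432 · 40116600 = 137680171200. Avoidance count = 538257874440 − 137680171200 = 400577703240.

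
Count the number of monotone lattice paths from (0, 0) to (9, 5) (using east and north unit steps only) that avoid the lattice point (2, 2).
Number of paths = 1282

Total paths from (0, 0) to (9, 5): C(14, 9) = 2002. Paths through (2, 2): (paths (0, 0) → (2, 2)) × (paths (2, 2) → (9, 5)) = C(4, 2) · C(10, 7) = 6 · 120 = 720. Avoidance count = 2002 − 720 = 1282.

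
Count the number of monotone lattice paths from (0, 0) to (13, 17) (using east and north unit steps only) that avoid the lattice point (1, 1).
Number of paths = 58916340

Total paths from (0, 0) to (13, 17): C(30, 13) = 119759850. Paths through (1, 1): (paths (0, 0) → (1, 1)) × (paths (1, 1) → (13, 17)) = C(2, 1) · C(28, 12) = 2 · 30421755 = 60843510. Avoidance count = 119759850 − 60843510 = 58916340.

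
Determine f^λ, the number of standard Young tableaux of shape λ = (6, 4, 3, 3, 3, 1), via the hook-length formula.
# SYT of shape (6, 4, 3, 3, 3, 1) = 92587950

Hook-length formula: f^λ = n! / Π hook(c), product over all cells c of the Young diagram. For λ = (6, 4, 3, 3, 3, 1), n = 20 boxes. Hook lengths by row (left-to-right, top-to-bottom): [11, 9, 8, 4, 2, 1]; [8, 6, 5, 1]; [6, 4, 3]; [5, 3, 2]; [4, 2, 1]; [1]. Product of hooks = 26276659200. So f^λ = 20! / 26276659200 = 2432902008176640000 / 26276659200 = 92587950.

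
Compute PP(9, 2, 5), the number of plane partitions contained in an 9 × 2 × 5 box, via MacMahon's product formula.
PP(9, 2, 5) = 1002001

Evaluate the triple product over i = 1..9, j = 1..2, k = 1..5. The factors are (2/1) · (3/2) · (4/3) · (5/4) · (6/5) · (3/2) · (4/3) · (5/4) · … (90 factors total). The numerators and denominators telescope so the product is an integer; carrying out the multiplication exactly gives PP(9, 2, 5) = 1002001.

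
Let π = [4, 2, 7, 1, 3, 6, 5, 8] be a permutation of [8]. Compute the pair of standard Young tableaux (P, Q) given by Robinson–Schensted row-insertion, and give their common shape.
P = [1, 3, 5, 8] / [2, 6] / [4, 7];  Q = [1, 3, 6, 8] / [2, 5] / [4, 7];  common shape = (4, 2, 2)

Row-insert the values π_1, π_2, … into P one at a time, bumping the leftmost entry strictly greater than the inserted value down to the next row. The recording tableau Q records, in position (i, j), the step at which that cell was added to P.
  Insert 4 (step 1): P = [4];  Q = [1]
  Insert 2 (step 2): P = [2] / [4];  Q = [1] / [2]
  Insert 7 (step 3): P = [2, 7] / [4];  Q = [1, 3] / [2]
  Insert 1 (step 4): P = [1, 7] / [2] / [4];  Q = [1, 3] / [2] / [4]
  Insert 3 (step 5): P = [1, 3] / [2, 7] / [4];  Q = [1, 3] / [2, 5] / [4]
  Insert 6 (step 6): P = [1, 3, 6] / [2, 7] / [4];  Q = [1, 3, 6] / [2, 5] / [4]
  Insert 5 (step 7): P = [1, 3, 5] / [2, 6] / [4, 7];  Q = [1, 3, 6] / [2, 5] / [4, 7]
  Insert 8 (step 8): P = [1, 3, 5, 8] / [2, 6] / [4, 7];  Q = [1, 3, 6, 8] / [2, 5] / [4, 7]
Final shape: (4, 2, 2).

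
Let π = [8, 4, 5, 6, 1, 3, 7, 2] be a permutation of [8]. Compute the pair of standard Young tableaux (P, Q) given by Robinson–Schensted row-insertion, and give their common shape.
P = [1, 2, 6, 7] / [3, 5] / [4] / [8];  Q = [1, 3, 4, 7] / [2, 6] / [5] / [8];  common shape = (4, 2, 1, 1)

Row-insert the values π_1, π_2, … into P one at a time, bumping the leftmost entry strictly greater than the inserted value down to the next row. The recording tableau Q records, in position (i, j), the step at which that cell was added to P.
  Insert 8 (step 1): P = [8];  Q = [1]
  Insert 4 (step 2): P = [4] / [8];  Q = [1] / [2]
  Insert 5 (step 3): P = [4, 5] / [8];  Q = [1, 3] / [2]
  Insert 6 (step 4): P = [4, 5, 6] / [8];  Q = [1, 3, 4] / [2]
  Insert 1 (step 5): P = [1, 5, 6] / [4] / [8];  Q = [1, 3, 4] / [2] / [5]
  Insert 3 (step 6): P = [1, 3, 6] / [4, 5] / [8];  Q = [1, 3, 4] / [2, 6] / [5]
  Insert 7 (step 7): P = [1, 3, 6, 7] / [4, 5] / [8];  Q = [1, 3, 4, 7] / [2, 6] / [5]
  Insert 2 (step 8): P = [1, 2, 6, 7] / [3, 5] / [4] / [8];  Q = [1, 3, 4, 7] / [2, 6] / [5] / [8]
Final shape: (4, 2, 1, 1).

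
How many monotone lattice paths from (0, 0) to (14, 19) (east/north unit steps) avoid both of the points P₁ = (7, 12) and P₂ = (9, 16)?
Number of paths = 573796904

Inclusion–exclusion. Total paths: C(33, 14) = 818809200. Through P₁: C(19, 7)·C(14, 7) = 172931616. Through P₂: C(25, 9)·C(8, 5) = 114406600. Since P₁ is strictly southwest of P₂, a monotone path through both must visit P₁ then P₂; paths through both = C(19, 7)·C(6, 2)·C(8, 5) = 42325920. Avoid both = 818809200 − 172931616 − 114406600 + 42325920 = 573796904.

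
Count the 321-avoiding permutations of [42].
C_42 = 39044429911904443959240

These 321-avoiding permutations are counted by the Catalan number C_n = (1/(n + 1)) · C(2n, n). For n = 42: C_42 = (1/43) · C(84, 42) = 1678910486211891090247320/43 = 39044429911904443959240.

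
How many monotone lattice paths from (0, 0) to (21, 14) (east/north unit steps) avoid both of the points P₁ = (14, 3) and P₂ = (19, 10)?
Number of paths = 2005947330

Inclusion–exclusion. Total paths: C(35, 21) = 2319959400. Through P₁: C(17, 14)·C(18, 7) = 21640320. Through P₂: C(29, 19)·C(6, 2) = 300450150. Since P₁ is strictly southwest of P₂, a monotone path through both must visit P₁ then P₂; paths through both = C(17, 14)·C(12, 5)·C(6, 2) = 8078400. Avoid both = 2319959400 − 21640320 − 300450150 + 8078400 = 2005947330.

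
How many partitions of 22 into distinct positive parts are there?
q(22) = 89

A partition into distinct parts is a strictly decreasing sequence summing to n. The recurrence d(n, m) = d(n, m−1) + d(n−m, m−1) (use part m at most once) with q(n) = d(n, n) gives q(22) = 89. (Euler's theorem: # distinct-part partitions = # odd-part partitions.)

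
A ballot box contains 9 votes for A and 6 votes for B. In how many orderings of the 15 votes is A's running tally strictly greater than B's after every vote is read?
Strict-lead orderings = 1001

Total orderings of the 15 votes with 9 for A: C(15, 9) = 5005. By the Bertrand ballot formula (Cycle Lemma / reflection principle), the number of orderings in which A is strictly ahead of B throughout is (p − q)/(p + q) · C(p + q, p) = (9 − 6)/(9 + 6) · 5005 = 1001.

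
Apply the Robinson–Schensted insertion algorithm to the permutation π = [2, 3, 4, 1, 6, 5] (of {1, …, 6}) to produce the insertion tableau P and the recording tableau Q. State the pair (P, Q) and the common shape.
P = [1, 3, 4, 5] / [2, 6];  Q = [1, 2, 3, 5] / [4, 6];  common shape = (4, 2)

Row-insert the values π_1, π_2, … into P one at a time, bumping the leftmost entry strictly greater than the inserted value down to the next row. The recording tableau Q records, in position (i, j), the step at which that cell was added to P.
  Insert 2 (step 1): P = [2];  Q = [1]
  Insert 3 (step 2): P = [2, 3];  Q = [1, 2]
  Insert 4 (step 3): P = [2, 3, 4];  Q = [1, 2, 3]
  Insert 1 (step 4): P = [1, 3, 4] / [2];  Q = [1, 2, 3] / [4]
  Insert 6 (step 5): P = [1, 3, 4, 6] / [2];  Q = [1, 2, 3, 5] / [4]
  Insert 5 (step 6): P = [1, 3, 4, 5] / [2, 6];  Q = [1, 2, 3, 5] / [4, 6]
Final shape: (4, 2).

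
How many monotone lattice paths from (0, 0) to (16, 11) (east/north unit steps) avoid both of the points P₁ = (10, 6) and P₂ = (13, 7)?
Number of paths = 7746119

Inclusion–exclusion. Total paths: C(27, 16) = 13037895. Through P₁: C(16, 10)·C(11, 6) = 3699696. Through P₂: C(20, 13)·C(7, 3) = 2713200. Since P₁ is strictly southwest of P₂, a monotone path through both must visit P₁ then P₂; paths through both = C(16, 10)·C(4, 3)·C(7, 3) = 1121120. Avoid both = 13037895 − 3699696 − 2713200 + 1121120 = 7746119.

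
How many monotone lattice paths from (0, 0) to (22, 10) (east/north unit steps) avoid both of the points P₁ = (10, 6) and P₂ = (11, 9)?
Number of paths = 48306544

Inclusion–exclusion. Total paths: C(32, 22) = 64512240. Through P₁: C(16, 10)·C(16, 12) = 14574560. Through P₂: C(20, 11)·C(12, 11) = 2015520. Since P₁ is strictly southwest of P₂, a monotone path through both must visit P₁ then P₂; paths through both = C(16, 10)·C(4, 1)·C(12, 11) = 384384. Avoid both = 64512240 − 14574560 − 2015520 + 384384 = 48306544.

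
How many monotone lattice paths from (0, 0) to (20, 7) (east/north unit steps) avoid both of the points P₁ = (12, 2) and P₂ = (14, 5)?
Number of paths = 470809

Inclusion–exclusion. Total paths: C(27, 20) = 888030. Through P₁: C(14, 12)·C(13, 8) = 117117. Through P₂: C(19, 14)·C(8, 6) = 325584. Since P₁ is strictly southwest of P₂, a monotone path through both must visit P₁ then P₂; paths through both = C(14, 12)·C(5, 2)·C(8, 6) = 25480. Avoid both = 888030 − 117117 − 325584 + 25480 = 470809.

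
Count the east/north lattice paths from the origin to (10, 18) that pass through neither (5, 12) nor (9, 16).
Number of paths = 5434809

Inclusion–exclusion. Total paths: C(28, 10) = 13123110. Through P₁: C(17, 5)·C(11, 5) = 2858856. Through P₂: C(25, 9)·C(3, 1) = 6128925. Since P₁ is strictly southwest of P₂, a monotone path through both must visit P₁ then P₂; paths through both = C(17, 5)·C(8, 4)·C(3, 1) = 1299480. Avoid both = 13123110 − 2858856 − 6128925 + 1299480 = 5434809.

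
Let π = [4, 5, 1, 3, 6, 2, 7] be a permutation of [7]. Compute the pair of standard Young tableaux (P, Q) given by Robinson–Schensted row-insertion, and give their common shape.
P = [1, 2, 6, 7] / [3, 5] / [4];  Q = [1, 2, 5, 7] / [3, 4] / [6];  common shape = (4, 2, 1)

Row-insert the values π_1, π_2, … into P one at a time, bumping the leftmost entry strictly greater than the inserted value down to the next row. The recording tableau Q records, in position (i, j), the step at which that cell was added to P.
  Insert 4 (step 1): P = [4];  Q = [1]
  Insert 5 (step 2): P = [4, 5];  Q = [1, 2]
  Insert 1 (step 3): P = [1, 5] / [4];  Q = [1, 2] / [3]
  Insert 3 (step 4): P = [1, 3] / [4, 5];  Q = [1, 2] / [3, 4]
  Insert 6 (step 5): P = [1, 3, 6] / [4, 5];  Q = [1, 2, 5] / [3, 4]
  Insert 2 (step 6): P = [1, 2, 6] / [3, 5] / [4];  Q = [1, 2, 5] / [3, 4] / [6]
  Insert 7 (step 7): P = [1, 2, 6, 7] / [3, 5] / [4];  Q = [1, 2, 5, 7] / [3, 4] / [6]
Final shape: (4, 2, 1).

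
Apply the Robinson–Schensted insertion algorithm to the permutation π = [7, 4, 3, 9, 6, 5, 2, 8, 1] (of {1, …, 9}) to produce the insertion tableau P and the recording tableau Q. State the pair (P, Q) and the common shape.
P = [1, 5, 8] / [2, 6] / [3, 9] / [4] / [7];  Q = [1, 4, 8] / [2, 5] / [3, 6] / [7] / [9];  common shape = (3, 2, 2, 1, 1)

Row-insert the values π_1, π_2, … into P one at a time, bumping the leftmost entry strictly greater than the inserted value down to the next row. The recording tableau Q records, in position (i, j), the step at which that cell was added to P.
  Insert 7 (step 1): P = [7];  Q = [1]
  Insert 4 (step 2): P = [4] / [7];  Q = [1] / [2]
  Insert 3 (step 3): P = [3] / [4] / [7];  Q = [1] / [2] / [3]
  Insert 9 (step 4): P = [3, 9] / [4] / [7];  Q = [1, 4] / [2] / [3]
  Insert 6 (step 5): P = [3, 6] / [4, 9] / [7];  Q = [1, 4] / [2, 5] / [3]
  Insert 5 (step 6): P = [3, 5] / [4, 6] / [7, 9];  Q = [1, 4] / [2, 5] / [3, 6]
  Insert 2 (step 7): P = [2, 5] / [3, 6] / [4, 9] / [7];  Q = [1, 4] / [2, 5] / [3, 6] / [7]
  Insert 8 (step 8): P = [2, 5, 8] / [3, 6] / [4, 9] / [7];  Q = [1, 4, 8] / [2, 5] / [3, 6] / [7]
  Insert 1 (step 9): P = [1, 5, 8] / [2, 6] / [3, 9] / [4] / [7];  Q = [1, 4, 8] / [2, 5] / [3, 6] / [7] / [9]
Final shape: (3, 2, 2, 1, 1).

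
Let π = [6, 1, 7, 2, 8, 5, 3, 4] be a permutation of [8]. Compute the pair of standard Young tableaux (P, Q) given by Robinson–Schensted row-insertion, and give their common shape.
P = [1, 2, 3, 4] / [5, 7, 8] / [6];  Q = [1, 3, 5, 8] / [2, 4, 6] / [7];  common shape = (4, 3, 1)

Row-insert the values π_1, π_2, … into P one at a time, bumping the leftmost entry strictly greater than the inserted value down to the next row. The recording tableau Q records, in position (i, j), the step at which that cell was added to P.
  Insert 6 (step 1): P = [6];  Q = [1]
  Insert 1 (step 2): P = [1] / [6];  Q = [1] / [2]
  Insert 7 (step 3): P = [1, 7] / [6];  Q = [1, 3] / [2]
  Insert 2 (step 4): P = [1, 2] / [6, 7];  Q = [1, 3] / [2, 4]
  Insert 8 (step 5): P = [1, 2, 8] / [6, 7];  Q = [1, 3, 5] / [2, 4]
  Insert 5 (step 6): P = [1, 2, 5] / [6, 7, 8];  Q = [1, 3, 5] / [2, 4, 6]
  Insert 3 (step 7): P = [1, 2, 3] / [5, 7, 8] / [6];  Q = [1, 3, 5] / [2, 4, 6] / [7]
  Insert 4 (step 8): P = [1, 2, 3, 4] / [5, 7, 8] / [6];  Q = [1, 3, 5, 8] / [2, 4, 6] / [7]
Final shape: (4, 3, 1).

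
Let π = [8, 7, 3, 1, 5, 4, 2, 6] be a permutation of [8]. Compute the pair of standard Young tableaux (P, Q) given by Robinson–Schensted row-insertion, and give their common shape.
P = [1, 2, 6] / [3, 4] / [5] / [7] / [8];  Q = [1, 5, 8] / [2, 6] / [3] / [4] / [7];  common shape = (3, 2, 1, 1, 1)

Row-insert the values π_1, π_2, … into P one at a time, bumping the leftmost entry strictly greater than the inserted value down to the next row. The recording tableau Q records, in position (i, j), the step at which that cell was added to P.
  Insert 8 (step 1): P = [8];  Q = [1]
  Insert 7 (step 2): P = [7] / [8];  Q = [1] / [2]
  Insert 3 (step 3): P = [3] / [7] / [8];  Q = [1] / [2] / [3]
  Insert 1 (step 4): P = [1] / [3] / [7] / [8];  Q = [1] / [2] / [3] / [4]
  Insert 5 (step 5): P = [1, 5] / [3] / [7] / [8];  Q = [1, 5] / [2] / [3] / [4]
  Insert 4 (step 6): P = [1, 4] / [3, 5] / [7] / [8];  Q = [1, 5] / [2, 6] / [3] / [4]
  Insert 2 (step 7): P = [1, 2] / [3, 4] / [5] / [7] / [8];  Q = [1, 5] / [2, 6] / [3] / [4] / [7]
  Insert 6 (step 8): P = [1, 2, 6] / [3, 4] / [5] / [7] / [8];  Q = [1, 5, 8] / [2, 6] / [3] / [4] / [7]
Final shape: (3, 2, 1, 1, 1).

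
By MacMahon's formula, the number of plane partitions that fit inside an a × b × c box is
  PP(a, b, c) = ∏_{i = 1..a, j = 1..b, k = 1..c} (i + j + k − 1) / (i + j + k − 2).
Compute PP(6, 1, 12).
PP(6, 1, 12) = 18564

Evaluate the triple product over i = 1..6, j = 1..1, k = 1..12. The factors are (2/1) · (3/2) · (4/3) · (5/4) · (6/5) · (7/6) · (8/7) · (9/8) · … (72 factors total). The numerators and denominators telescope so the product is an integer; carrying out the multiplication exactly gives PP(6, 1, 12) = 18564.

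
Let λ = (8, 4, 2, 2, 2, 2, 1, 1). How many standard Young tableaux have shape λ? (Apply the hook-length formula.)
# SYT of shape (8, 4, 2, 2, 2, 2, 1, 1) = 1097450640

Hook-length formula: f^λ = n! / Π hook(c), product over all cells c of the Young diagram. For λ = (8, 4, 2, 2, 2, 2, 1, 1), n = 22 boxes. Hook lengths by row (left-to-right, top-to-bottom): [15, 12, 7, 6, 4, 3, 2, 1]; [10, 7, 2, 1]; [7, 4]; [6, 3]; [5, 2]; [4, 1]; [2]; [1]. Product of hooks = 1024192512000. So f^λ = 22! / 1024192512000 = 1124000727777607680000 / 1024192512000 = 1097450640.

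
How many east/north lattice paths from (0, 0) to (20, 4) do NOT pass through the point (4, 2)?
Number of paths = 8331

Total paths from (0, 0) to (20, 4): C(24, 20) = 10626. Paths through (4, 2): (paths (0, 0) → (4, 2)) × (paths (4, 2) → (20, 4)) = C(6, 4) · C(18, 16) = 15 · 153 = 2295. Avoidance count = 10626 − 2295 = 8331.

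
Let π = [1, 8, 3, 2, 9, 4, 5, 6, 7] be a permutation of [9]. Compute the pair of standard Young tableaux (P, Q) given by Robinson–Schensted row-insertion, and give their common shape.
P = [1, 2, 4, 5, 6, 7] / [3, 9] / [8];  Q = [1, 2, 5, 7, 8, 9] / [3, 6] / [4];  common shape = (6, 2, 1)

Row-insert the values π_1, π_2, … into P one at a time, bumping the leftmost entry strictly greater than the inserted value down to the next row. The recording tableau Q records, in position (i, j), the step at which that cell was added to P.
  Insert 1 (step 1): P = [1];  Q = [1]
  Insert 8 (step 2): P = [1, 8];  Q = [1, 2]
  Insert 3 (step 3): P = [1, 3] / [8];  Q = [1, 2] / [3]
  Insert 2 (step 4): P = [1, 2] / [3] / [8];  Q = [1, 2] / [3] / [4]
  Insert 9 (step 5): P = [1, 2, 9] / [3] / [8];  Q = [1, 2, 5] / [3] / [4]
  Insert 4 (step 6): P = [1, 2, 4] / [3, 9] / [8];  Q = [1, 2, 5] / [3, 6] / [4]
  Insert 5 (step 7): P = [1, 2, 4, 5] / [3, 9] / [8];  Q = [1, 2, 5, 7] / [3, 6] / [4]
  Insert 6 (step 8): P = [1, 2, 4, 5, 6] / [3, 9] / [8];  Q = [1, 2, 5, 7, 8] / [3, 6] / [4]
  Insert 7 (step 9): P = [1, 2, 4, 5, 6, 7] / [3, 9] / [8];  Q = [1, 2, 5, 7, 8, 9] / [3, 6] / [4]
Final shape: (6, 2, 1).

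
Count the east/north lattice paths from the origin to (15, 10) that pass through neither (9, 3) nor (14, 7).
Number of paths = 2537000

Inclusion–exclusion. Total paths: C(25, 15) = 3268760. Through P₁: C(12, 9)·C(13, 6) = 377520. Through P₂: C(21, 14)·C(4, 1) = 465120. Since P₁ is strictly southwest of P₂, a monotone path through both must visit P₁ then P₂; paths through both = C(12, 9)·C(9, 5)·C(4, 1) = 110880. Avoid both = 3268760 − 377520 − 465120 + 110880 = 2537000.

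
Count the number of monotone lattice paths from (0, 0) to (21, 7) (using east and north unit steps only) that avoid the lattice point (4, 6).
Number of paths = 1180260

Total paths from (0, 0) to (21, 7): C(28, 21) = 1184040. Paths through (4, 6): (paths (0, 0) → (4, 6)) × (paths (4, 6) → (21, 7)) = C(10, 4) · C(18, 17) = 210 · 18 = 3780. Avoidance count = 1184040 − 3780 = 1180260.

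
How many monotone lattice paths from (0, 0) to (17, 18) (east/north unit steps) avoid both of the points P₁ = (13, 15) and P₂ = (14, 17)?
Number of paths = 2615667870

Inclusion–exclusion. Total paths: C(35, 17) = 4537567650. Through P₁: C(28, 13)·C(7, 4) = 1310475600. Through P₂: C(31, 14)·C(4, 3) = 1060730100. Since P₁ is strictly southwest of P₂, a monotone path through both must visit P₁ then P₂; paths through both = C(28, 13)·C(3, 1)·C(4, 3) = 449305920. Avoid both = 4537567650 − 1310475600 − 1060730100 + 449305920 = 2615667870.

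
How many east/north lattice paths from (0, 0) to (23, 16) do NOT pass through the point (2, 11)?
Number of paths = 37706130150

Total paths from (0, 0) to (23, 16): C(39, 23) = 37711260990. Paths through (2, 11): (paths (0, 0) → (2, 11)) × (paths (2, 11) → (23, 16)) = C(13, 2) · C(26, 21) = 78 · 65780 = 5130840. Avoidance count = 37711260990 − 5130840 = 37706130150.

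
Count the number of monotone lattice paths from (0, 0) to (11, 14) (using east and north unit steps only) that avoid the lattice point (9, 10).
Number of paths = 3071730

Total paths from (0, 0) to (11, 14): C(25, 11) = 4457400. Paths through (9, 10): (paths (0, 0) → (9, 10)) × (paths (9, 10) → (11, 14)) = C(19, 9) · C(6, 2) = 92378 · 15 = 1385670. Avoidance count = 4457400 − 1385670 = 3071730.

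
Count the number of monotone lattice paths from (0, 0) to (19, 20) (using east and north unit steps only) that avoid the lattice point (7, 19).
Number of paths = 68914713010

Total paths from (0, 0) to (19, 20): C(39, 19) = 68923264410. Paths through (7, 19): (paths (0, 0) → (7, 19)) × (paths (7, 19) → (19, 20)) = C(26, 7) · C(13, 12) = 657800 · 13 = 8551400. Avoidance count = 68923264410 − 8551400 = 68914713010.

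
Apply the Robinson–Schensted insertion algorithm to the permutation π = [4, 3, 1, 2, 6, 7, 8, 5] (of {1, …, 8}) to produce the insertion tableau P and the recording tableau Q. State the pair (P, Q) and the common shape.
P = [1, 2, 5, 7, 8] / [3, 6] / [4];  Q = [1, 4, 5, 6, 7] / [2, 8] / [3];  common shape = (5, 2, 1)

Row-insert the values π_1, π_2, … into P one at a time, bumping the leftmost entry strictly greater than the inserted value down to the next row. The recording tableau Q records, in position (i, j), the step at which that cell was added to P.
  Insert 4 (step 1): P = [4];  Q = [1]
  Insert 3 (step 2): P = [3] / [4];  Q = [1] / [2]
  Insert 1 (step 3): P = [1] / [3] / [4];  Q = [1] / [2] / [3]
  Insert 2 (step 4): P = [1, 2] / [3] / [4];  Q = [1, 4] / [2] / [3]
  Insert 6 (step 5): P = [1, 2, 6] / [3] / [4];  Q = [1, 4, 5] / [2] / [3]
  Insert 7 (step 6): P = [1, 2, 6, 7] / [3] / [4];  Q = [1, 4, 5, 6] / [2] / [3]
  Insert 8 (step 7): P = [1, 2, 6, 7, 8] / [3] / [4];  Q = [1, 4, 5, 6, 7] / [2] / [3]
  Insert 5 (step 8): P = [1, 2, 5, 7, 8] / [3, 6] / [4];  Q = [1, 4, 5, 6, 7] / [2, 8] / [3]
Final shape: (5, 2, 1).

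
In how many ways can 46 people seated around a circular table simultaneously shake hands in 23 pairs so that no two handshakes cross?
C_23 = 343059613650

These noncrossing handshakes are counted by the Catalan number C_n = (1/(n + 1)) · C(2n, n). For n = 23: C_23 = (1/24) · C(46, 23) = 8233430727600/24 = 343059613650.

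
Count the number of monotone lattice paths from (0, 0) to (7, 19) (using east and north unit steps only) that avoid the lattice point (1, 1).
Number of paths = 388608

Total paths from (0, 0) to (7, 19): C(26, 7) = 657800. Paths through (1, 1): (paths (0, 0) → (1, 1)) × (paths (1, 1) → (7, 19)) = C(2, 1) · C(24, 6) = 2 · 134596 = 269192. Avoidance count = 657800 − 269192 = 388608.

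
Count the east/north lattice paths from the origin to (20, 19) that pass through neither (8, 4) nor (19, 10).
Number of paths = 60179214810

Inclusion–exclusion. Total paths: C(39, 20) = 68923264410. Through P₁: C(12, 8)·C(27, 12) = 8605010700. Through P₂: C(29, 19)·C(10, 1) = 200300100. Since P₁ is strictly southwest of P₂, a monotone path through both must visit P₁ then P₂; paths through both = C(12, 8)·C(17, 11)·C(10, 1) = 61261200. Avoid both = 68923264410 − 8605010700 − 200300100 + 61261200 = 60179214810.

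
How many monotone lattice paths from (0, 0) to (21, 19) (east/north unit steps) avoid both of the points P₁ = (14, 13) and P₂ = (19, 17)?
Number of paths = 60441460800

Inclusion–exclusion. Total paths: C(40, 21) = 131282408400. Through P₁: C(27, 14)·C(13, 7) = 34420042800. Through P₂: C(36, 19)·C(4, 2) = 51584979600. Since P₁ is strictly southwest of P₂, a monotone path through both must visit P₁ then P₂; paths through both = C(27, 14)·C(9, 5)·C(4, 2) = 15164074800. Avoid both = 131282408400 − 34420042800 − 51584979600 + 15164074800 = 60441460800.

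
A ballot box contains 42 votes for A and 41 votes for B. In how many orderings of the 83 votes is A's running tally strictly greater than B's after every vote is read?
Strict-lead orderings = 10113918591637898134020

Total orderings of the 83 votes with 42 for A: C(83, 42) = 839455243105945545123660. By the Bertrand ballot formula (Cycle Lemma / reflection principle), the number of orderings in which A is strictly ahead of B throughout is (p − q)/(p + q) · C(p + q, p) = (42 − 41)/(42 + 41) · 839455243105945545123660 = 10113918591637898134020.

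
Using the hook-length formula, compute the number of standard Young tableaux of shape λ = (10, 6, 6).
# SYT of shape (10, 6, 6) = 19399380

Hook-length formula: f^λ = n! / Π hook(c), product over all cells c of the Young diagram. For λ = (10, 6, 6), n = 22 boxes. Hook lengths by row (left-to-right, top-to-bottom): [12, 11, 10, 9, 8, 7, 4, 3, 2, 1]; [7, 6, 5, 4, 3, 2]; [6, 5, 4, 3, 2, 1]. Product of hooks = 57940033536000. So f^λ = 22! / 57940033536000 = 1124000727777607680000 / 57940033536000 = 19399380.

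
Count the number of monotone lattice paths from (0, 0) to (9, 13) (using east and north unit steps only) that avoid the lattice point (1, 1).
Number of paths = 245480

Total paths from (0, 0) to (9, 13): C(22, 9) = 497420. Paths through (1, 1): (paths (0, 0) → (1, 1)) × (paths (1, 1) → (9, 13)) = C(2, 1) · C(20, 8) = 2 · 125970 = 251940. Avoidance count = 497420 − 251940 = 245480.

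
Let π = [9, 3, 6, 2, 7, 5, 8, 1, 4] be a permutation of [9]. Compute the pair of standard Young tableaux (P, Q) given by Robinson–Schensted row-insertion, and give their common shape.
P = [1, 4, 7, 8] / [2, 5] / [3, 6] / [9];  Q = [1, 3, 5, 7] / [2, 6] / [4, 9] / [8];  common shape = (4, 2, 2, 1)

Row-insert the values π_1, π_2, … into P one at a time, bumping the leftmost entry strictly greater than the inserted value down to the next row. The recording tableau Q records, in position (i, j), the step at which that cell was added to P.
  Insert 9 (step 1): P = [9];  Q = [1]
  Insert 3 (step 2): P = [3] / [9];  Q = [1] / [2]
  Insert 6 (step 3): P = [3, 6] / [9];  Q = [1, 3] / [2]
  Insert 2 (step 4): P = [2, 6] / [3] / [9];  Q = [1, 3] / [2] / [4]
  Insert 7 (step 5): P = [2, 6, 7] / [3] / [9];  Q = [1, 3, 5] / [2] / [4]
  Insert 5 (step 6): P = [2, 5, 7] / [3, 6] / [9];  Q = [1, 3, 5] / [2, 6] / [4]
  Insert 8 (step 7): P = [2, 5, 7, 8] / [3, 6] / [9];  Q = [1, 3, 5, 7] / [2, 6] / [4]
  Insert 1 (step 8): P = [1, 5, 7, 8] / [2, 6] / [3] / [9];  Q = [1, 3, 5, 7] / [2, 6] / [4] / [8]
  Insert 4 (step 9): P = [1, 4, 7, 8] / [2, 5] / [3, 6] / [9];  Q = [1, 3, 5, 7] / [2, 6] / [4, 9] / [8]
Final shape: (4, 2, 2, 1).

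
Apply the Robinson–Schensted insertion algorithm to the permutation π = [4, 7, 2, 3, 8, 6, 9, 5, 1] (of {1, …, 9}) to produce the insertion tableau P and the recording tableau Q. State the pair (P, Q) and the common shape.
P = [1, 3, 5, 9] / [2, 6, 8] / [4] / [7];  Q = [1, 2, 5, 7] / [3, 4, 6] / [8] / [9];  common shape = (4, 3, 1, 1)

Row-insert the values π_1, π_2, … into P one at a time, bumping the leftmost entry strictly greater than the inserted value down to the next row. The recording tableau Q records, in position (i, j), the step at which that cell was added to P.
  Insert 4 (step 1): P = [4];  Q = [1]
  Insert 7 (step 2): P = [4, 7];  Q = [1, 2]
  Insert 2 (step 3): P = [2, 7] / [4];  Q = [1, 2] / [3]
  Insert 3 (step 4): P = [2, 3] / [4, 7];  Q = [1, 2] / [3, 4]
  Insert 8 (step 5): P = [2, 3, 8] / [4, 7];  Q = [1, 2, 5] / [3, 4]
  Insert 6 (step 6): P = [2, 3, 6] / [4, 7, 8];  Q = [1, 2, 5] / [3, 4, 6]
  Insert 9 (step 7): P = [2, 3, 6, 9] / [4, 7, 8];  Q = [1, 2, 5, 7] / [3, 4, 6]
  Insert 5 (step 8): P = [2, 3, 5, 9] / [4, 6, 8] / [7];  Q = [1, 2, 5, 7] / [3, 4, 6] / [8]
  Insert 1 (step 9): P = [1, 3, 5, 9] / [2, 6, 8] / [4] / [7];  Q = [1, 2, 5, 7] / [3, 4, 6] / [8] / [9]
Final shape: (4, 3, 1, 1).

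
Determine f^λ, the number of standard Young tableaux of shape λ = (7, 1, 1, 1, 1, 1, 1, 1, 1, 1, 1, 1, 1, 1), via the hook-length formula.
# SYT of shape (7, 1, 1, 1, 1, 1, 1, 1, 1, 1, 1, 1, 1, 1) = 27132

Hook-length formula: f^λ = n! / Π hook(c), product over all cells c of the Young diagram. For λ = (7, 1, 1, 1, 1, 1, 1, 1, 1, 1, 1, 1, 1, 1), n = 20 boxes. Hook lengths by row (left-to-right, top-to-bottom): [20, 6, 5, 4, 3, 2, 1]; [13]; [12]; [11]; [10]; [9]; [8]; [7]; [6]; [5]; [4]; [3]; [2]; [1]. Product of hooks = 89669099520000. So f^λ = 20! / 89669099520000 = 2432902008176640000 / 89669099520000 = 27132.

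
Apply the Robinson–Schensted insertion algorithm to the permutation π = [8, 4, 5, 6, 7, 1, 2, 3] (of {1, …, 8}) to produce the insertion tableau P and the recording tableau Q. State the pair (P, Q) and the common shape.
P = [1, 2, 3, 7] / [4, 5, 6] / [8];  Q = [1, 3, 4, 5] / [2, 7, 8] / [6];  common shape = (4, 3, 1)

Row-insert the values π_1, π_2, … into P one at a time, bumping the leftmost entry strictly greater than the inserted value down to the next row. The recording tableau Q records, in position (i, j), the step at which that cell was added to P.
  Insert 8 (step 1): P = [8];  Q = [1]
  Insert 4 (step 2): P = [4] / [8];  Q = [1] / [2]
  Insert 5 (step 3): P = [4, 5] / [8];  Q = [1, 3] / [2]
  Insert 6 (step 4): P = [4, 5, 6] / [8];  Q = [1, 3, 4] / [2]
  Insert 7 (step 5): P = [4, 5, 6, 7] / [8];  Q = [1, 3, 4, 5] / [2]
  Insert 1 (step 6): P = [1, 5, 6, 7] / [4] / [8];  Q = [1, 3, 4, 5] / [2] / [6]
  Insert 2 (step 7): P = [1, 2, 6, 7] / [4, 5] / [8];  Q = [1, 3, 4, 5] / [2, 7] / [6]
  Insert 3 (step 8): P = [1, 2, 3, 7] / [4, 5, 6] / [8];  Q = [1, 3, 4, 5] / [2, 7, 8] / [6]
Final shape: (4, 3, 1).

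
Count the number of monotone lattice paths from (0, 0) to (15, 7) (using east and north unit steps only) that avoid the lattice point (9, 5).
Number of paths = 114488

Total paths from (0, 0) to (15, 7): C(22, 15) = 170544. Paths through (9, 5): (paths (0, 0) → (9, 5)) × (paths (9, 5) → (15, 7)) = C(14, 9) · C(8, 6) = 2002 · 28 = 56056. Avoidance count = 170544 − 56056 = 114488.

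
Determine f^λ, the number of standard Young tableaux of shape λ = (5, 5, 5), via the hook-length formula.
# SYT of shape (5, 5, 5) = 6006

Hook-length formula: f^λ = n! / Π hook(c), product over all cells c of the Young diagram. For λ = (5, 5, 5), n = 15 boxes. Hook lengths by row (left-to-right, top-to-bottom): [7, 6, 5, 4, 3]; [6, 5, 4, 3, 2]; [5, 4, 3, 2, 1]. Product of hooks = 217728000. So f^λ = 15! / 217728000 = 1307674368000 / 217728000 = 6006.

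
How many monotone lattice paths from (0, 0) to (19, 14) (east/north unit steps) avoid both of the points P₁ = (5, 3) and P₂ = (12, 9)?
Number of paths = 412510272

Inclusion–exclusion. Total paths: C(33, 19) = 818809200. Through P₁: C(8, 5)·C(25, 14) = 249614400. Through P₂: C(21, 12)·C(12, 7) = 232792560. Since P₁ is strictly southwest of P₂, a monotone path through both must visit P₁ then P₂; paths through both = C(8, 5)·C(13, 7)·C(12, 7) = 76108032. Avoid both = 818809200 − 249614400 − 232792560 + 76108032 = 412510272.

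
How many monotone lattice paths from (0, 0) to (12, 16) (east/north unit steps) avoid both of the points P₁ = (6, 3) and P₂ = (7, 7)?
Number of paths = 22112643

Inclusion–exclusion. Total paths: C(28, 12) = 30421755. Through P₁: C(9, 6)·C(19, 6) = 2279088. Through P₂: C(14, 7)·C(14, 5) = 6870864. Since P₁ is strictly southwest of P₂, a monotone path through both must visit P₁ then P₂; paths through both = C(9, 6)·C(5, 1)·C(14, 5) = 840840. Avoid both = 30421755 − 2279088 − 6870864 + 840840 = 22112643.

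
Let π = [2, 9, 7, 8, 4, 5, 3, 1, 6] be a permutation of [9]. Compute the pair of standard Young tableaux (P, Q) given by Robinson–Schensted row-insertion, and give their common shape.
P = [1, 3, 5, 6] / [2, 8] / [4] / [7] / [9];  Q = [1, 2, 4, 9] / [3, 6] / [5] / [7] / [8];  common shape = (4, 2, 1, 1, 1)

Row-insert the values π_1, π_2, … into P one at a time, bumping the leftmost entry strictly greater than the inserted value down to the next row. The recording tableau Q records, in position (i, j), the step at which that cell was added to P.
  Insert 2 (step 1): P = [2];  Q = [1]
  Insert 9 (step 2): P = [2, 9];  Q = [1, 2]
  Insert 7 (step 3): P = [2, 7] / [9];  Q = [1, 2] / [3]
  Insert 8 (step 4): P = [2, 7, 8] / [9];  Q = [1, 2, 4] / [3]
  Insert 4 (step 5): P = [2, 4, 8] / [7] / [9];  Q = [1, 2, 4] / [3] / [5]
  Insert 5 (step 6): P = [2, 4, 5] / [7, 8] / [9];  Q = [1, 2, 4] / [3, 6] / [5]
  Insert 3 (step 7): P = [2, 3, 5] / [4, 8] / [7] / [9];  Q = [1, 2, 4] / [3, 6] / [5] / [7]
  Insert 1 (step 8): P = [1, 3, 5] / [2, 8] / [4] / [7] / [9];  Q = [1, 2, 4] / [3, 6] / [5] / [7] / [8]
  Insert 6 (step 9): P = [1, 3, 5, 6] / [2, 8] / [4] / [7] / [9];  Q = [1, 2, 4, 9] / [3, 6] / [5] / [7] / [8]
Final shape: (4, 2, 1, 1, 1).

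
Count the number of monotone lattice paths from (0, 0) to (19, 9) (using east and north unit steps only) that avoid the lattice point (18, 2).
Number of paths = 6905380

Total paths from (0, 0) to (19, 9): C(28, 19) = 6906900. Paths through (18, 2): (paths (0, 0) → (18, 2)) × (paths (18, 2) → (19, 9)) = C(20, 18) · C(8, 1) = 190 · 8 = 1520. Avoidance count = 6906900 − 1520 = 6905380.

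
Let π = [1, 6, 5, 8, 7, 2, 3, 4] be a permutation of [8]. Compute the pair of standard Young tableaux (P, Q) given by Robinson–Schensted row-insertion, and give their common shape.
P = [1, 2, 3, 4] / [5, 7] / [6, 8];  Q = [1, 2, 4, 8] / [3, 5] / [6, 7];  common shape = (4, 2, 2)

Row-insert the values π_1, π_2, … into P one at a time, bumping the leftmost entry strictly greater than the inserted value down to the next row. The recording tableau Q records, in position (i, j), the step at which that cell was added to P.
  Insert 1 (step 1): P = [1];  Q = [1]
  Insert 6 (step 2): P = [1, 6];  Q = [1, 2]
  Insert 5 (step 3): P = [1, 5] / [6];  Q = [1, 2] / [3]
  Insert 8 (step 4): P = [1, 5, 8] / [6];  Q = [1, 2, 4] / [3]
  Insert 7 (step 5): P = [1, 5, 7] / [6, 8];  Q = [1, 2, 4] / [3, 5]
  Insert 2 (step 6): P = [1, 2, 7] / [5, 8] / [6];  Q = [1, 2, 4] / [3, 5] / [6]
  Insert 3 (step 7): P = [1, 2, 3] / [5, 7] / [6, 8];  Q = [1, 2, 4] / [3, 5] / [6, 7]
  Insert 4 (step 8): P = [1, 2, 3, 4] / [5, 7] / [6, 8];  Q = [1, 2, 4, 8] / [3, 5] / [6, 7]
Final shape: (4, 2, 2).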